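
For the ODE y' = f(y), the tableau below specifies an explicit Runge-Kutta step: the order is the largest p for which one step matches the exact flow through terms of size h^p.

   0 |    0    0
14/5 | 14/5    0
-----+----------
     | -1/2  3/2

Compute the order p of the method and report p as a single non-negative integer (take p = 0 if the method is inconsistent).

1

b = (-1/2, 3/2)
c = (0, 14/5)
Σ b_i: (-1/2)·1 + 3/2·1 = 1 ✓
b·c: 3/2·14/5 = 21/5 ≠ 1/2 ⇒ order 1.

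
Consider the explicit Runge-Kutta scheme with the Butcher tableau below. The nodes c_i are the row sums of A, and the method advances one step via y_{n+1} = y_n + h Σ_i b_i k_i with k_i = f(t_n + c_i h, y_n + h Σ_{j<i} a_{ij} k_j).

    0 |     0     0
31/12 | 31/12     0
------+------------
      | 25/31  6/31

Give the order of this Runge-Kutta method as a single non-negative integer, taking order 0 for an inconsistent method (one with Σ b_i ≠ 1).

2

b = (25/31, 6/31)
c = (0, 31/12)
Σ b_i: 25/31·1 + 6/31·1 = 1 ✓
b·c: 6/31·31/12 = 1/2 ✓; 2 stages ⇒ order 2.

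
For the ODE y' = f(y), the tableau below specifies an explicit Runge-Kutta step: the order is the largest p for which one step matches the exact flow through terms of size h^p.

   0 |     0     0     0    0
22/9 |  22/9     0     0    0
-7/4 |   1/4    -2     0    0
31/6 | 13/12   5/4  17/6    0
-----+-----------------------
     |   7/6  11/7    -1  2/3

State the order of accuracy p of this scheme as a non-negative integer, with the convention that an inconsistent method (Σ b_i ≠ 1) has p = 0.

0

b = (7/6, 11/7, -1, 2/3)
c = (0, 22/9, -7/4, 31/6)
Ac = (0, 0, -44/9, -137/72)
Σ b_i: 7/6·1 + 11/7·1 + (-1)·1 + 2/3·1 = 101/42 ≠ 1 ⇒ order 0.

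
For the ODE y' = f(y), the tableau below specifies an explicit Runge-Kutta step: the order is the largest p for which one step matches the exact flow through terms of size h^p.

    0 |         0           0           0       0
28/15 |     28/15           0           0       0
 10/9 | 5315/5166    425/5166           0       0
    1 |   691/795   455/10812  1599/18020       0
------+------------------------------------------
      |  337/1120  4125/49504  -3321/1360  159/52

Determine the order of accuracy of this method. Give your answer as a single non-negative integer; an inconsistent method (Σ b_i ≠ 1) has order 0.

4

b = (337/1120, 4125/49504, -3321/1360, 159/52)
c = (0, 28/15, 10/9, 1)
Ac = (0, 0, 170/1107, 169/954)
Σ b_i: 337/1120·1 + 4125/49504·1 + (-3321/1360)·1 + 159/52·1 = 1 ✓
b·c: 4125/49504·28/15 + (-3321/1360)·10/9 + 159/52·1 = 1/2 ✓
b·c²: 4125/49504·784/225 + (-3321/1360)·100/81 + 159/52·1 = 1/3 ✓
b·Ac: (-3321/1360)·170/1107 + 159/52·169/954 = 1/6 ✓
b·c³: 4125/49504·21952/3375 + (-3321/1360)·1000/729 + 159/52·1 = 1/4 ✓
b·(c∘Ac): (-3321/1360)·1700/9963 + 159/52·169/954 = 1/8 ✓
b·Ac²: (-3321/1360)·952/3321 + 159/52·611/2385 = 1/12 ✓
b·A²c: 159/52·13/954 = 1/24 ✓; 4 stages ⇒ order 4.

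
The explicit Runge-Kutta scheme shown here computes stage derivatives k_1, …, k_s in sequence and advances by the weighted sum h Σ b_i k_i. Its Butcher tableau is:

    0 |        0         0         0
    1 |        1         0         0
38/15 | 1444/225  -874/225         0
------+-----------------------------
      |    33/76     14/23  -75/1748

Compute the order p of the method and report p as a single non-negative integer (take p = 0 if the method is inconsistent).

3

b = (33/76, 14/23, -75/1748)
c = (0, 1, 38/15)
Ac = (0, 0, -874/225)
Σ b_i: 33/76·1 + 14/23·1 + (-75/1748)·1 = 1 ✓
b·c: 14/23·1 + (-75/1748)·38/15 = 1/2 ✓
b·c²: 14/23·1 + (-75/1748)·1444/225 = 1/3 ✓
b·Ac: (-75/1748)·(-874/225) = 1/6 ✓; 3 stages ⇒ order 3.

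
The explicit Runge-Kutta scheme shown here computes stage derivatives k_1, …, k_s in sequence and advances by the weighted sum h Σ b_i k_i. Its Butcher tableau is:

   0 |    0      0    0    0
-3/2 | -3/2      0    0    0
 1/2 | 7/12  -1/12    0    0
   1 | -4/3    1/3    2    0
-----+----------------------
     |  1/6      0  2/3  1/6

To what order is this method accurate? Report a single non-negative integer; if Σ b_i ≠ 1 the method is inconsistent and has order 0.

4

b = (1/6, 0, 2/3, 1/6)
c = (0, -3/2, 1/2, 1)
Ac = (0, 0, 1/8, 1/2)
Σ b_i: 1/6·1 + 2/3·1 + 1/6·1 = 1 ✓
b·c: 2/3·1/2 + 1/6·1 = 1/2 ✓
b·c²: 2/3·1/4 + 1/6·1 = 1/3 ✓
b·Ac: 2/3·1/8 + 1/6·1/2 = 1/6 ✓
b·c³: 2/3·1/8 + 1/6·1 = 1/4 ✓
b·(c∘Ac): 2/3·1/16 + 1/6·1/2 = 1/8 ✓
b·Ac²: 2/3·(-3/16) + 1/6·5/4 = 1/12 ✓
b·A²c: 1/6·1/4 = 1/24 ✓; 4 stages ⇒ order 4.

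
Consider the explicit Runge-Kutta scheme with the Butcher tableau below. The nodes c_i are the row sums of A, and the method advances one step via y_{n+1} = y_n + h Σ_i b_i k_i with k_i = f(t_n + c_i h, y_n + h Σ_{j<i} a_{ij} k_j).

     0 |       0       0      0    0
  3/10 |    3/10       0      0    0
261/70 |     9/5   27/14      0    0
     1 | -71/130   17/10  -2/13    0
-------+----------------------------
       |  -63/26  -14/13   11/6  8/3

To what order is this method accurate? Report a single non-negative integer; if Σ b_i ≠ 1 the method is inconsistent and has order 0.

1

b = (-63/26, -14/13, 11/6, 8/3)
c = (0, 3/10, 261/70, 1)
Ac = (0, 0, 81/140, -579/9100)
Σ b_i: (-63/26)·1 + (-14/13)·1 + 11/6·1 + 8/3·1 = 1 ✓
b·c: (-14/13)·3/10 + 11/6·261/70 + 8/3·1 = 50119/5460 ≠ 1/2 ⇒ order 1.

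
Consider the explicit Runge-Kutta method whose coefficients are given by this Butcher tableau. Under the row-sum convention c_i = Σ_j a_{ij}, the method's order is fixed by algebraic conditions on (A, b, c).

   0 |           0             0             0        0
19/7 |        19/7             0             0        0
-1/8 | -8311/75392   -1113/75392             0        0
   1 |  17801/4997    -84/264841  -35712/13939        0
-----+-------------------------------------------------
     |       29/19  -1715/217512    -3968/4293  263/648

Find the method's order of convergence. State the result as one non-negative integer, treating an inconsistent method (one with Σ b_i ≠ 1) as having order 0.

b = (29/19, -1715/217512, -3968/4293, 263/648)
c = (0, 19/7, -1/8, 1)
Ac = (0, 0, -159/3968, 84/263)
Σ b_i: 29/19·1 + (-1715/217512)·1 + (-3968/4293)·1 + 263/648·1 = 1 ✓
b·c: (-1715/217512)·19/7 + (-3968/4293)·(-1/8) + 263/648·1 = 1/2 ✓
b·c²: (-1715/217512)·361/49 + (-3968/4293)·1/64 + 263/648·1 = 1/3 ✓
b·Ac: (-3968/4293)·(-159/3968) + 263/648·84/263 = 1/6 ✓
b·c³: (-1715/217512)·6859/343 + (-3968/4293)·(-1/512) + 263/648·1 = 1/4 ✓
b·(c∘Ac): (-3968/4293)·159/31744 + 263/648·84/263 = 1/8 ✓
b·Ac²: (-3968/4293)·(-3021/27776) + 263/648·(-78/1841) = 1/12 ✓
b·A²c: 263/648·27/263 = 1/24 ✓; 4 stages ⇒ order 4.

4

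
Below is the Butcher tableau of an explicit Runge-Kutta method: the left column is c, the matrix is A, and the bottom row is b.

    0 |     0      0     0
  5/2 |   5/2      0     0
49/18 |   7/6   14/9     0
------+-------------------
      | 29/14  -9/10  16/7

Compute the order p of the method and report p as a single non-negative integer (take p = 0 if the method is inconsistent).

0

b = (29/14, -9/10, 16/7)
c = (0, 5/2, 49/18)
Ac = (0, 0, 35/9)
Σ b_i: 29/14·1 + (-9/10)·1 + 16/7·1 = 121/35 ≠ 1 ⇒ order 0.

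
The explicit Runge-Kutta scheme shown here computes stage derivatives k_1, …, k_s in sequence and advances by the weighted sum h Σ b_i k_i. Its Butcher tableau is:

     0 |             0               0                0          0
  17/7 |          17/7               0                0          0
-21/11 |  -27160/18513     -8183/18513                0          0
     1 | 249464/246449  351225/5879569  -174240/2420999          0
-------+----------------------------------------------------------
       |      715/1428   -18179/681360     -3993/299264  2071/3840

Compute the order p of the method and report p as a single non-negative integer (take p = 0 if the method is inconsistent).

b = (715/1428, -18179/681360, -3993/299264, 2071/3840)
c = (0, 17/7, -21/11, 1)
Ac = (0, 0, -1169/1089, 585/2071)
Σ b_i: 715/1428·1 + (-18179/681360)·1 + (-3993/299264)·1 + 2071/3840·1 = 1 ✓
b·c: (-18179/681360)·17/7 + (-3993/299264)·(-21/11) + 2071/3840·1 = 1/2 ✓
b·c²: (-18179/681360)·289/49 + (-3993/299264)·441/121 + 2071/3840·1 = 1/3 ✓
b·Ac: (-3993/299264)·(-1169/1089) + 2071/3840·585/2071 = 1/6 ✓
b·c³: (-18179/681360)·4913/343 + (-3993/299264)·(-9261/1331) + 2071/3840·1 = 1/4 ✓
b·(c∘Ac): (-3993/299264)·8183/3993 + 2071/3840·585/2071 = 1/8 ✓
b·Ac²: (-3993/299264)·(-2839/1089) + 2071/3840·1305/14497 = 1/12 ✓
b·A²c: 2071/3840·160/2071 = 1/24 ✓; 4 stages ⇒ order 4.

4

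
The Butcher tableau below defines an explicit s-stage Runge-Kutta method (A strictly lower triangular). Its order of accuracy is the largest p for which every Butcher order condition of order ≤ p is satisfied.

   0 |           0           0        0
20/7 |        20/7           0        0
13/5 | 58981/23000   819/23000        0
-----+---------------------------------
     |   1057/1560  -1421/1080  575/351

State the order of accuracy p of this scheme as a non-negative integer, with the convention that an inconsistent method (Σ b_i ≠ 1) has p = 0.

b = (1057/1560, -1421/1080, 575/351)
c = (0, 20/7, 13/5)
Ac = (0, 0, 117/1150)
Σ b_i: 1057/1560·1 + (-1421/1080)·1 + 575/351·1 = 1 ✓
b·c: (-1421/1080)·20/7 + 575/351·13/5 = 1/2 ✓
b·c²: (-1421/1080)·400/49 + 575/351·169/25 = 1/3 ✓
b·Ac: 575/351·117/1150 = 1/6 ✓; 3 stages ⇒ order 3.

3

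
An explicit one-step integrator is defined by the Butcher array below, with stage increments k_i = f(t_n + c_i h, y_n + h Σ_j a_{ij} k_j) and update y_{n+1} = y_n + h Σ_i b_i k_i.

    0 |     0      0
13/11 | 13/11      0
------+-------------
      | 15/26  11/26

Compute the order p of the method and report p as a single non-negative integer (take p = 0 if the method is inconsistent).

2

b = (15/26, 11/26)
c = (0, 13/11)
Σ b_i: 15/26·1 + 11/26·1 = 1 ✓
b·c: 11/26·13/11 = 1/2 ✓; 2 stages ⇒ order 2.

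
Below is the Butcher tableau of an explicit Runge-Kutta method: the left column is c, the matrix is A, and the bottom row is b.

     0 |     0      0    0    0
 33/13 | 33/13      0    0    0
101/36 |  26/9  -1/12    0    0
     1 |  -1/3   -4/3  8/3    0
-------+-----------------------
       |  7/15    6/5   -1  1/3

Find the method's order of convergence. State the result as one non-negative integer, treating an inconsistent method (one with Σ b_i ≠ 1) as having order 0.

1

b = (7/15, 6/5, -1, 1/3)
c = (0, 33/13, 101/36, 1)
Ac = (0, 0, -11/52, 1438/351)
Σ b_i: 7/15·1 + 6/5·1 + (-1)·1 + 1/3·1 = 1 ✓
b·c: 6/5·33/13 + (-1)·101/36 + 1/3·1 = 1343/2340 ≠ 1/2 ⇒ order 1.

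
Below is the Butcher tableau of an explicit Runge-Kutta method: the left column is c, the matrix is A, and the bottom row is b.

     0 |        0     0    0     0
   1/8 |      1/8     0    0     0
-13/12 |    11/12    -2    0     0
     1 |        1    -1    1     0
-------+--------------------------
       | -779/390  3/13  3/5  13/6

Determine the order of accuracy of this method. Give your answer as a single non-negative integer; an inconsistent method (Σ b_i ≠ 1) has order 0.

b = (-779/390, 3/13, 3/5, 13/6)
c = (0, 1/8, -13/12, 1)
Ac = (0, 0, -1/4, -29/24)
Σ b_i: (-779/390)·1 + 3/13·1 + 3/5·1 + 13/6·1 = 1 ✓
b·c: 3/13·1/8 + 3/5·(-13/12) + 13/6·1 = 2411/1560 ≠ 1/2 ⇒ order 1.

1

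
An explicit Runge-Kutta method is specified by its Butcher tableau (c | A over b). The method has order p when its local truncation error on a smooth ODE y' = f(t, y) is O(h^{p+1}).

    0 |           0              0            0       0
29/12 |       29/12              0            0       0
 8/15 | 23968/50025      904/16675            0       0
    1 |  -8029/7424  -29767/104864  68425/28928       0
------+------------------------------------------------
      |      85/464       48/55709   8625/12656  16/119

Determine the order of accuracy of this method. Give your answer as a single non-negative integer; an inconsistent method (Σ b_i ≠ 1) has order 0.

4

b = (85/464, 48/55709, 8625/12656, 16/119)
c = (0, 29/12, 8/15, 1)
Ac = (0, 0, 226/1725, 221/384)
Σ b_i: 85/464·1 + 48/55709·1 + 8625/12656·1 + 16/119·1 = 1 ✓
b·c: 48/55709·29/12 + 8625/12656·8/15 + 16/119·1 = 1/2 ✓
b·c²: 48/55709·841/144 + 8625/12656·64/225 + 16/119·1 = 1/3 ✓
b·Ac: 8625/12656·226/1725 + 16/119·221/384 = 1/6 ✓
b·c³: 48/55709·24389/1728 + 8625/12656·512/3375 + 16/119·1 = 1/4 ✓
b·(c∘Ac): 8625/12656·1808/25875 + 16/119·221/384 = 1/8 ✓
b·Ac²: 8625/12656·3277/10350 + 16/119·(-1513/1536) = 1/12 ✓
b·A²c: 16/119·119/384 = 1/24 ✓; 4 stages ⇒ order 4.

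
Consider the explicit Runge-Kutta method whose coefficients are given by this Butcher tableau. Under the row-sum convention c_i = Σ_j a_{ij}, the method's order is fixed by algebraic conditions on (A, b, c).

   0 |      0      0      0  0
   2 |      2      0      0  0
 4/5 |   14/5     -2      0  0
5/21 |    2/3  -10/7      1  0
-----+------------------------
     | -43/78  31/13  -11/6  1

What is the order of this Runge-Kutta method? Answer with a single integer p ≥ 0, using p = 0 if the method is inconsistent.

1

b = (-43/78, 31/13, -11/6, 1)
c = (0, 2, 4/5, 5/21)
Ac = (0, 0, -4, -72/35)
Σ b_i: (-43/78)·1 + 31/13·1 + (-11/6)·1 + 1·1 = 1 ✓
b·c: 31/13·2 + (-11/6)·4/5 + 1·5/21 = 1611/455 ≠ 1/2 ⇒ order 1.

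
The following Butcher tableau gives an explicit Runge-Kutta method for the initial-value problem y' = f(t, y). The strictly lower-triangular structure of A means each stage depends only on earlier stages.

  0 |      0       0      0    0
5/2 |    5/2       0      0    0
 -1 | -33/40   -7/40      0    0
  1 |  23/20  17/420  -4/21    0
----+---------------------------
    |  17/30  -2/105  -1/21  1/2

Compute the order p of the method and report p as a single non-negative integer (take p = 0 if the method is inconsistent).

b = (17/30, -2/105, -1/21, 1/2)
c = (0, 5/2, -1, 1)
Ac = (0, 0, -7/16, 7/24)
Σ b_i: 17/30·1 + (-2/105)·1 + (-1/21)·1 + 1/2·1 = 1 ✓
b·c: (-2/105)·5/2 + (-1/21)·(-1) + 1/2·1 = 1/2 ✓
b·c²: (-2/105)·25/4 + (-1/21)·1 + 1/2·1 = 1/3 ✓
b·Ac: (-1/21)·(-7/16) + 1/2·7/24 = 1/6 ✓
b·c³: (-2/105)·125/8 + (-1/21)·(-1) + 1/2·1 = 1/4 ✓
b·(c∘Ac): (-1/21)·7/16 + 1/2·7/24 = 1/8 ✓
b·Ac²: (-1/21)·(-35/32) + 1/2·1/16 = 1/12 ✓
b·A²c: 1/2·1/12 = 1/24 ✓; 4 stages ⇒ order 4.

4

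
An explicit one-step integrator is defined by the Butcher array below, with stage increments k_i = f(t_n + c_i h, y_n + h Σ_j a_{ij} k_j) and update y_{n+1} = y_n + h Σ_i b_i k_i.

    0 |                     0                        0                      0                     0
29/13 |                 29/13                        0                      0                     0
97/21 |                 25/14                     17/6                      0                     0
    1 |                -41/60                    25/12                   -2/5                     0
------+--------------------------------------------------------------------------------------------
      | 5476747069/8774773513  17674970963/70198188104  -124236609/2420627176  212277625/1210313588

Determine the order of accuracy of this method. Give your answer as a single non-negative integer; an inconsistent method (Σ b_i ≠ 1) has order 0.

b = (5476747069/8774773513, 17674970963/70198188104, -124236609/2420627176, 212277625/1210313588)
c = (0, 29/13, 97/21, 1)
Ac = (0, 0, 493/78, 15287/5460)
Σ b_i: 5476747069/8774773513·1 + 17674970963/70198188104·1 + (-124236609/2420627176)·1 + 212277625/1210313588·1 = 1 ✓
b·c: 17674970963/70198188104·29/13 + (-124236609/2420627176)·97/21 + 212277625/1210313588·1 = 1/2 ✓
b·c²: 17674970963/70198188104·841/169 + (-124236609/2420627176)·9409/441 + 212277625/1210313588·1 = 1/3 ✓
b·Ac: (-124236609/2420627176)·493/78 + 212277625/1210313588·15287/5460 = 1/6 ✓
b·c³: 17674970963/70198188104·24389/2197 + (-124236609/2420627176)·912673/9261 + 212277625/1210313588·1 = -1034621499503/495623414286 ≠ 1/4 ⇒ order 3.
b·(c∘Ac): (-124236609/2420627176)·47821/1638 + 212277625/1210313588·15287/5460 = -47548405321/47202229932 ≠ 1/8
b·Ac²: (-124236609/2420627176)·14297/1014 + 212277625/1210313588·2732407/1490580 = -199309359527/495623414286 ≠ 1/12
b·A²c: 212277625/1210313588·(-493/195) = -20930573825/47202229932 ≠ 1/24

3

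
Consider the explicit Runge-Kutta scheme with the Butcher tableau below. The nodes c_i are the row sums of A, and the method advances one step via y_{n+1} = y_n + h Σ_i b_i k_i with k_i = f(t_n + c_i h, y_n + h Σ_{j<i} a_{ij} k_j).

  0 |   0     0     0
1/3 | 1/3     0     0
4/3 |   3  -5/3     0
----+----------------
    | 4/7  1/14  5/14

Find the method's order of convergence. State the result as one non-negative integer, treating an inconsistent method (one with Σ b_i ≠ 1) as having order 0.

b = (4/7, 1/14, 5/14)
c = (0, 1/3, 4/3)
Ac = (0, 0, -5/9)
Σ b_i: 4/7·1 + 1/14·1 + 5/14·1 = 1 ✓
b·c: 1/14·1/3 + 5/14·4/3 = 1/2 ✓
b·c²: 1/14·1/9 + 5/14·16/9 = 9/14 ≠ 1/3 ⇒ order 2.
b·Ac: 5/14·(-5/9) = -25/126 ≠ 1/6

2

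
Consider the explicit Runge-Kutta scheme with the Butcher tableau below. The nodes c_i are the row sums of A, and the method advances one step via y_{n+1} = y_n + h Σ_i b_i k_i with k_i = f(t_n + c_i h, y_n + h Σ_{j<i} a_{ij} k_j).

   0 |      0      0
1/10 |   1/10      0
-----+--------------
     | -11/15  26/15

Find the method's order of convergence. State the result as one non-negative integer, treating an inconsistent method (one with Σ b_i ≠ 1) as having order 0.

b = (-11/15, 26/15)
c = (0, 1/10)
Σ b_i: (-11/15)·1 + 26/15·1 = 1 ✓
b·c: 26/15·1/10 = 13/75 ≠ 1/2 ⇒ order 1.

1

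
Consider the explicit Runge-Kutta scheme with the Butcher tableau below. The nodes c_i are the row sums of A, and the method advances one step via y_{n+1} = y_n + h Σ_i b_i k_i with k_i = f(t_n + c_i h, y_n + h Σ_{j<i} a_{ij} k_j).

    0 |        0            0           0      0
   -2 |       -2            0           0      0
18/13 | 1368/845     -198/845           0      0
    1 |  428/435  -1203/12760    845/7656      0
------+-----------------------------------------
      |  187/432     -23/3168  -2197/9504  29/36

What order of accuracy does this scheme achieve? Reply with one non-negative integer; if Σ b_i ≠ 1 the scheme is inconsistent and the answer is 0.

b = (187/432, -23/3168, -2197/9504, 29/36)
c = (0, -2, 18/13, 1)
Ac = (0, 0, 396/845, 99/290)
Σ b_i: 187/432·1 + (-23/3168)·1 + (-2197/9504)·1 + 29/36·1 = 1 ✓
b·c: (-23/3168)·(-2) + (-2197/9504)·18/13 + 29/36·1 = 1/2 ✓
b·c²: (-23/3168)·4 + (-2197/9504)·324/169 + 29/36·1 = 1/3 ✓
b·Ac: (-2197/9504)·396/845 + 29/36·99/290 = 1/6 ✓
b·c³: (-23/3168)·(-8) + (-2197/9504)·5832/2197 + 29/36·1 = 1/4 ✓
b·(c∘Ac): (-2197/9504)·7128/10985 + 29/36·99/290 = 1/8 ✓
b·Ac²: (-2197/9504)·(-792/845) + 29/36·(-24/145) = 1/12 ✓
b·A²c: 29/36·3/58 = 1/24 ✓; 4 stages ⇒ order 4.

4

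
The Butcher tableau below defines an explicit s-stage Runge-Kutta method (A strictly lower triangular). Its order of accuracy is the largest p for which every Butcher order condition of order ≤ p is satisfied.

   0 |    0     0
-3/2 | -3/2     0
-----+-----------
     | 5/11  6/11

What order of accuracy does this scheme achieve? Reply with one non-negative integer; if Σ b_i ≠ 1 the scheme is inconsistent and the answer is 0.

b = (5/11, 6/11)
c = (0, -3/2)
Σ b_i: 5/11·1 + 6/11·1 = 1 ✓
b·c: 6/11·(-3/2) = -9/11 ≠ 1/2 ⇒ order 1.

1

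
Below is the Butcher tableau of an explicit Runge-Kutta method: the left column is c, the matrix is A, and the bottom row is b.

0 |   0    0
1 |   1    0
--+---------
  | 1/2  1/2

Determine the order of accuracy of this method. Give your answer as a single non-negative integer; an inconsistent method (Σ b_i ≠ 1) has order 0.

2

b = (1/2, 1/2)
c = (0, 1)
Σ b_i: 1/2·1 + 1/2·1 = 1 ✓
b·c: 1/2·1 = 1/2 ✓; 2 stages ⇒ order 2.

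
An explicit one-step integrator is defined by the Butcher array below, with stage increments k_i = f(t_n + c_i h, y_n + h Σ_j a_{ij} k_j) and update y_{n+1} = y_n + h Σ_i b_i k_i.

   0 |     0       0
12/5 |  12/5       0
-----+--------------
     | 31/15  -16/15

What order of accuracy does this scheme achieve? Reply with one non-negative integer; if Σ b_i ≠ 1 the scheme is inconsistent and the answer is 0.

b = (31/15, -16/15)
c = (0, 12/5)
Σ b_i: 31/15·1 + (-16/15)·1 = 1 ✓
b·c: (-16/15)·12/5 = -64/25 ≠ 1/2 ⇒ order 1.

1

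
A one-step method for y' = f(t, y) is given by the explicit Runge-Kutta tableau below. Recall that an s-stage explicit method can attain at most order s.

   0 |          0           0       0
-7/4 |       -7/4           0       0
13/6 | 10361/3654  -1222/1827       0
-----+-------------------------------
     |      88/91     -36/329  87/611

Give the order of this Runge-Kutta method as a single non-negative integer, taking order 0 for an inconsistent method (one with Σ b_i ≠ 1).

b = (88/91, -36/329, 87/611)
c = (0, -7/4, 13/6)
Ac = (0, 0, 611/522)
Σ b_i: 88/91·1 + (-36/329)·1 + 87/611·1 = 1 ✓
b·c: (-36/329)·(-7/4) + 87/611·13/6 = 1/2 ✓
b·c²: (-36/329)·49/16 + 87/611·169/36 = 1/3 ✓
b·Ac: 87/611·611/522 = 1/6 ✓; 3 stages ⇒ order 3.

3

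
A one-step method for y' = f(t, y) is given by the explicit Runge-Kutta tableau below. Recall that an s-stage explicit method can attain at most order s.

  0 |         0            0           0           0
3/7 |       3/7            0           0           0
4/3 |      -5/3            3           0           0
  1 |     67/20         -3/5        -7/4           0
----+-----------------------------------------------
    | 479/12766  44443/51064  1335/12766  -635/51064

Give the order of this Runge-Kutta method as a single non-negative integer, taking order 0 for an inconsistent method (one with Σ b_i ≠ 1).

b = (479/12766, 44443/51064, 1335/12766, -635/51064)
c = (0, 3/7, 4/3, 1)
Ac = (0, 0, 9/7, -272/105)
Σ b_i: 479/12766·1 + 44443/51064·1 + 1335/12766·1 + (-635/51064)·1 = 1 ✓
b·c: 44443/51064·3/7 + 1335/12766·4/3 + (-635/51064)·1 = 1/2 ✓
b·c²: 44443/51064·9/49 + 1335/12766·16/9 + (-635/51064)·1 = 1/3 ✓
b·Ac: 1335/12766·9/7 + (-635/51064)·(-272/105) = 1/6 ✓
b·c³: 44443/51064·27/343 + 1335/12766·64/27 + (-635/51064)·1 = 244459/804258 ≠ 1/4 ⇒ order 3.
b·(c∘Ac): 1335/12766·12/7 + (-635/51064)·(-272/105) = 28348/134043 ≠ 1/8
b·Ac²: 1335/12766·27/49 + (-635/51064)·(-7103/2205) = 314243/3217032 ≠ 1/12
b·A²c: (-635/51064)·(-9/4) = 5715/204256 ≠ 1/24

3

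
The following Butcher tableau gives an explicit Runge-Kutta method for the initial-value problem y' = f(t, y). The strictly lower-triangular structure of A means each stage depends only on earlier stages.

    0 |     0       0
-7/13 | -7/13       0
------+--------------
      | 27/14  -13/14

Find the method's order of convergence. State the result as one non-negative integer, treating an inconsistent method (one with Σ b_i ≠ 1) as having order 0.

b = (27/14, -13/14)
c = (0, -7/13)
Σ b_i: 27/14·1 + (-13/14)·1 = 1 ✓
b·c: (-13/14)·(-7/13) = 1/2 ✓; 2 stages ⇒ order 2.

2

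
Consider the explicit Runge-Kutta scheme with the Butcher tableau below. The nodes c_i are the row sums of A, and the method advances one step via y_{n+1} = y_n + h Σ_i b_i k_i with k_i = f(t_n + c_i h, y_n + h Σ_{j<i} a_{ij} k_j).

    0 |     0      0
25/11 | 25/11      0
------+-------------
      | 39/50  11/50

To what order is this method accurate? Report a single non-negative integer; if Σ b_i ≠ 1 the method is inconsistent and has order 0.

2

b = (39/50, 11/50)
c = (0, 25/11)
Σ b_i: 39/50·1 + 11/50·1 = 1 ✓
b·c: 11/50·25/11 = 1/2 ✓; 2 stages ⇒ order 2.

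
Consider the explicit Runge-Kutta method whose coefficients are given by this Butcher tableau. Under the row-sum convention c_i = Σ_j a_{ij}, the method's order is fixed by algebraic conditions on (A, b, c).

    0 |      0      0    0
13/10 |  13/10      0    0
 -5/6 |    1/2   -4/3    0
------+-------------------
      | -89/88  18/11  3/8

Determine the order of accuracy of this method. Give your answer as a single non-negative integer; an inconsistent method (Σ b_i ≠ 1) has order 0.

b = (-89/88, 18/11, 3/8)
c = (0, 13/10, -5/6)
Ac = (0, 0, -26/15)
Σ b_i: (-89/88)·1 + 18/11·1 + 3/8·1 = 1 ✓
b·c: 18/11·13/10 + 3/8·(-5/6) = 1597/880 ≠ 1/2 ⇒ order 1.

1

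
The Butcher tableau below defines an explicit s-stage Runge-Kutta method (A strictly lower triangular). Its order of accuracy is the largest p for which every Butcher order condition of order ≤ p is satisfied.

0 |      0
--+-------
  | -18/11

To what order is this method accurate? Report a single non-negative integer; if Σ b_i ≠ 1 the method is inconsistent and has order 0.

0

b = (-18/11)
c = (0)
Σ b_i: (-18/11)·1 = -18/11 ≠ 1 ⇒ order 0.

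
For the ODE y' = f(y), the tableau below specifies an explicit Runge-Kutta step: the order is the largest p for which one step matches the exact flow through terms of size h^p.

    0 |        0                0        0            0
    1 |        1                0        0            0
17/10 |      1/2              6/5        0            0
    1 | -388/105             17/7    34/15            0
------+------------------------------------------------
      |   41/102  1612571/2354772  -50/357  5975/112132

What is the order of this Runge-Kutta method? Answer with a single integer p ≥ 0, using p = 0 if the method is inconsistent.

b = (41/102, 1612571/2354772, -50/357, 5975/112132)
c = (0, 1, 17/10, 1)
Ac = (0, 0, 6/5, 3298/525)
Σ b_i: 41/102·1 + 1612571/2354772·1 + (-50/357)·1 + 5975/112132·1 = 1 ✓
b·c: 1612571/2354772·1 + (-50/357)·17/10 + 5975/112132·1 = 1/2 ✓
b·c²: 1612571/2354772·1 + (-50/357)·289/100 + 5975/112132·1 = 1/3 ✓
b·Ac: (-50/357)·6/5 + 5975/112132·3298/525 = 1/6 ✓
b·c³: 1612571/2354772·1 + (-50/357)·4913/1000 + 5975/112132·1 = 1/20 ≠ 1/4 ⇒ order 3.
b·(c∘Ac): (-50/357)·51/25 + 5975/112132·3298/525 = 5/102 ≠ 1/8
b·Ac²: (-50/357)·6/5 + 5975/112132·47141/5250 = 3613/11640 ≠ 1/12
b·A²c: 5975/112132·68/25 = 239/1649 ≠ 1/24

3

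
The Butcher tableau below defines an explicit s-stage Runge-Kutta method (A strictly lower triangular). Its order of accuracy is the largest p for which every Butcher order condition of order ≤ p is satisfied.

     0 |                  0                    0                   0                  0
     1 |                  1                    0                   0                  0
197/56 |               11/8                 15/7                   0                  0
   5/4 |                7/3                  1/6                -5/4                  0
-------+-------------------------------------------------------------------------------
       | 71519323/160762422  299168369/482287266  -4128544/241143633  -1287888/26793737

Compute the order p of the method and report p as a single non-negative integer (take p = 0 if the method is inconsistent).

3

b = (71519323/160762422, 299168369/482287266, -4128544/241143633, -1287888/26793737)
c = (0, 1, 197/56, 5/4)
Ac = (0, 0, 15/7, -2843/672)
Σ b_i: 71519323/160762422·1 + 299168369/482287266·1 + (-4128544/241143633)·1 + (-1287888/26793737)·1 = 1 ✓
b·c: 299168369/482287266·1 + (-4128544/241143633)·197/56 + (-1287888/26793737)·5/4 = 1/2 ✓
b·c²: 299168369/482287266·1 + (-4128544/241143633)·38809/3136 + (-1287888/26793737)·25/16 = 1/3 ✓
b·Ac: (-4128544/241143633)·15/7 + (-1287888/26793737)·(-2843/672) = 1/6 ✓
b·c³: 299168369/482287266·1 + (-4128544/241143633)·7645373/175616 + (-1287888/26793737)·125/64 = -1970789315/9002695632 ≠ 1/4 ⇒ order 3.
b·(c∘Ac): (-4128544/241143633)·2955/392 + (-1287888/26793737)·(-14215/2688) = 80466125/643049688 ≠ 1/8
b·Ac²: (-4128544/241143633)·15/7 + (-1287888/26793737)·(-575863/37632) = 6291565117/9002695632 ≠ 1/12
b·A²c: (-1287888/26793737)·(-75/28) = 3449700/26793737 ≠ 1/24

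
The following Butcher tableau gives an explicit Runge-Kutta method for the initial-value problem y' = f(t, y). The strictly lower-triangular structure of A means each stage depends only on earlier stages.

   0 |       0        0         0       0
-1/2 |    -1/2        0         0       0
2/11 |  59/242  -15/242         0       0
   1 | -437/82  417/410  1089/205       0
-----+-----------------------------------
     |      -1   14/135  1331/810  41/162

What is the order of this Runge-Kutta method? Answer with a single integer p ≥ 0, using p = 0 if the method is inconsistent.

b = (-1, 14/135, 1331/810, 41/162)
c = (0, -1/2, 2/11, 1)
Ac = (0, 0, 15/484, 75/164)
Σ b_i: (-1)·1 + 14/135·1 + 1331/810·1 + 41/162·1 = 1 ✓
b·c: 14/135·(-1/2) + 1331/810·2/11 + 41/162·1 = 1/2 ✓
b·c²: 14/135·1/4 + 1331/810·4/121 + 41/162·1 = 1/3 ✓
b·Ac: 1331/810·15/484 + 41/162·75/164 = 1/6 ✓
b·c³: 14/135·(-1/8) + 1331/810·8/1331 + 41/162·1 = 1/4 ✓
b·(c∘Ac): 1331/810·15/2662 + 41/162·75/164 = 1/8 ✓
b·Ac²: 1331/810·(-15/968) + 41/162·141/328 = 1/12 ✓
b·A²c: 41/162·27/164 = 1/24 ✓; 4 stages ⇒ order 4.

4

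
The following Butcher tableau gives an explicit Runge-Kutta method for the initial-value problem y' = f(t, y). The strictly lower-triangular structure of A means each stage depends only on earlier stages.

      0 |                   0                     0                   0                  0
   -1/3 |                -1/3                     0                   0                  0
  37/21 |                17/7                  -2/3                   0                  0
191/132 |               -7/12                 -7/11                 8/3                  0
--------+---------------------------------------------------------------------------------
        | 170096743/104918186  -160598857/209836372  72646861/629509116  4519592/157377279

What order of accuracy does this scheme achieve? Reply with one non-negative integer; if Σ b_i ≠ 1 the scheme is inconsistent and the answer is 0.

b = (170096743/104918186, -160598857/209836372, 72646861/629509116, 4519592/157377279)
c = (0, -1/3, 37/21, 191/132)
Ac = (0, 0, 2/9, 3403/693)
Σ b_i: 170096743/104918186·1 + (-160598857/209836372)·1 + 72646861/629509116·1 + 4519592/157377279·1 = 1 ✓
b·c: (-160598857/209836372)·(-1/3) + 72646861/629509116·37/21 + 4519592/157377279·191/132 = 1/2 ✓
b·c²: (-160598857/209836372)·1/9 + 72646861/629509116·1369/441 + 4519592/157377279·36481/17424 = 1/3 ✓
b·Ac: 72646861/629509116·2/9 + 4519592/157377279·3403/693 = 1/6 ✓
b·c³: (-160598857/209836372)·(-1/27) + 72646861/629509116·50653/9261 + 4519592/157377279·6967871/2299968 = 651358124467/872499634776 ≠ 1/4 ⇒ order 3.
b·(c∘Ac): 72646861/629509116·74/189 + 4519592/157377279·649973/91476 = 706039505/2832791022 ≠ 1/8
b·Ac²: 72646861/629509116·(-2/27) + 4519592/157377279·119443/14553 = 13513124629/59488611462 ≠ 1/12
b·A²c: 4519592/157377279·16/27 = 72313472/4249186533 ≠ 1/24

3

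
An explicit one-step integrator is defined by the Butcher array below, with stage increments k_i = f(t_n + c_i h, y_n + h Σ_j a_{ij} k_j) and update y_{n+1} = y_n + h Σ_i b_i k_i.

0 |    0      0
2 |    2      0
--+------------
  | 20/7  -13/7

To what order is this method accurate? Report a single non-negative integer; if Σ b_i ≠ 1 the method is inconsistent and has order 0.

1

b = (20/7, -13/7)
c = (0, 2)
Σ b_i: 20/7·1 + (-13/7)·1 = 1 ✓
b·c: (-13/7)·2 = -26/7 ≠ 1/2 ⇒ order 1.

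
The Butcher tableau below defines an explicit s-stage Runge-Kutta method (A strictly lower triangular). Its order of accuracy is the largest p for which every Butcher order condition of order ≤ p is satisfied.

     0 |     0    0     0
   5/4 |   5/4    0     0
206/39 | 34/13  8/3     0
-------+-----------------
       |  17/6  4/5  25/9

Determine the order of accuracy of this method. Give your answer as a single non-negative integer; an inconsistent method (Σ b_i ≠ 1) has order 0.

b = (17/6, 4/5, 25/9)
c = (0, 5/4, 206/39)
Ac = (0, 0, 10/3)
Σ b_i: 17/6·1 + 4/5·1 + 25/9·1 = 577/90 ≠ 1 ⇒ order 0.

0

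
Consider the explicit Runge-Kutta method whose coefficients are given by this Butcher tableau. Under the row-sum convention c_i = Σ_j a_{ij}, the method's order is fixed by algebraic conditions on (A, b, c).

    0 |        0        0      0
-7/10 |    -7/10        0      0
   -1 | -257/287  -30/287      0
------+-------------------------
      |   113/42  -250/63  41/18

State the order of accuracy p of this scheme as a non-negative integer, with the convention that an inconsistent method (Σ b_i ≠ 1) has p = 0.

b = (113/42, -250/63, 41/18)
c = (0, -7/10, -1)
Ac = (0, 0, 3/41)
Σ b_i: 113/42·1 + (-250/63)·1 + 41/18·1 = 1 ✓
b·c: (-250/63)·(-7/10) + 41/18·(-1) = 1/2 ✓
b·c²: (-250/63)·49/100 + 41/18·1 = 1/3 ✓
b·Ac: 41/18·3/41 = 1/6 ✓; 3 stages ⇒ order 3.

3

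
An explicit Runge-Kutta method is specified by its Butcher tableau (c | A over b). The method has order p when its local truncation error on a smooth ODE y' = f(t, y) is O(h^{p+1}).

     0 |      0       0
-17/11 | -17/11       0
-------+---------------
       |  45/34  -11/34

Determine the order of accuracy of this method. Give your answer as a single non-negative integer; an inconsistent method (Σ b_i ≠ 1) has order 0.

2

b = (45/34, -11/34)
c = (0, -17/11)
Σ b_i: 45/34·1 + (-11/34)·1 = 1 ✓
b·c: (-11/34)·(-17/11) = 1/2 ✓; 2 stages ⇒ order 2.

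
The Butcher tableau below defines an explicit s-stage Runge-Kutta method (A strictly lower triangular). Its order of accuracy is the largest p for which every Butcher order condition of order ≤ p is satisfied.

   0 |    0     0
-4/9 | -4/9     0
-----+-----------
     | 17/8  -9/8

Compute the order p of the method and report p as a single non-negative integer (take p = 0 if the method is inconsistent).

b = (17/8, -9/8)
c = (0, -4/9)
Σ b_i: 17/8·1 + (-9/8)·1 = 1 ✓
b·c: (-9/8)·(-4/9) = 1/2 ✓; 2 stages ⇒ order 2.

2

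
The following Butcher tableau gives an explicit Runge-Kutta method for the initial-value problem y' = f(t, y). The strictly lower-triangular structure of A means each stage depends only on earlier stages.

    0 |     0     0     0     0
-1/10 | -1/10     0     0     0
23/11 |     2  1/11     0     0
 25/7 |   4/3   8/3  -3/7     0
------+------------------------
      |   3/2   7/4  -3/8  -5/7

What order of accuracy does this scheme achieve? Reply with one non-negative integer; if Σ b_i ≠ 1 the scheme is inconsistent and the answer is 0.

0

b = (3/2, 7/4, -3/8, -5/7)
c = (0, -1/10, 23/11, 25/7)
Ac = (0, 0, -1/110, -1343/1155)
Σ b_i: 3/2·1 + 7/4·1 + (-3/8)·1 + (-5/7)·1 = 121/56 ≠ 1 ⇒ order 0.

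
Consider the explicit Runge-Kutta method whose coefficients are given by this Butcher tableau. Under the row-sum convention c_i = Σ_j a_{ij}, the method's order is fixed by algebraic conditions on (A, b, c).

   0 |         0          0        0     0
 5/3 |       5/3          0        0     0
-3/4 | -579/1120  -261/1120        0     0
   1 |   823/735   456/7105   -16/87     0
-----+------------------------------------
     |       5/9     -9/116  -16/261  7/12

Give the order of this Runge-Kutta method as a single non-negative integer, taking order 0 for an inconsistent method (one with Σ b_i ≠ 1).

4

b = (5/9, -9/116, -16/261, 7/12)
c = (0, 5/3, -3/4, 1)
Ac = (0, 0, -87/224, 12/49)
Σ b_i: 5/9·1 + (-9/116)·1 + (-16/261)·1 + 7/12·1 = 1 ✓
b·c: (-9/116)·5/3 + (-16/261)·(-3/4) + 7/12·1 = 1/2 ✓
b·c²: (-9/116)·25/9 + (-16/261)·9/16 + 7/12·1 = 1/3 ✓
b·Ac: (-16/261)·(-87/224) + 7/12·12/49 = 1/6 ✓
b·c³: (-9/116)·125/27 + (-16/261)·(-27/64) + 7/12·1 = 1/4 ✓
b·(c∘Ac): (-16/261)·261/896 + 7/12·12/49 = 1/8 ✓
b·Ac²: (-16/261)·(-145/224) + 7/12·11/147 = 1/12 ✓
b·A²c: 7/12·1/14 = 1/24 ✓; 4 stages ⇒ order 4.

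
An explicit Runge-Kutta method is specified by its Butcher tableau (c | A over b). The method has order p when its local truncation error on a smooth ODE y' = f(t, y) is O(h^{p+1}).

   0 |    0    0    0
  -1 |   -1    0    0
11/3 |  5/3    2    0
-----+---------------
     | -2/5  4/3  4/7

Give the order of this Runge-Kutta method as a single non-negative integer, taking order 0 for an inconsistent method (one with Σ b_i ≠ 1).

b = (-2/5, 4/3, 4/7)
c = (0, -1, 11/3)
Ac = (0, 0, -2)
Σ b_i: (-2/5)·1 + 4/3·1 + 4/7·1 = 158/105 ≠ 1 ⇒ order 0.

0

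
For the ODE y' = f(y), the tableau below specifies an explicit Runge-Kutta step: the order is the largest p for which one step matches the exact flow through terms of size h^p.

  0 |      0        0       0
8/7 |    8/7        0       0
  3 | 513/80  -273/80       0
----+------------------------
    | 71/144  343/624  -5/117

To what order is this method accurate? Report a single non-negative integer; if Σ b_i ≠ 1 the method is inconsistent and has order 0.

3

b = (71/144, 343/624, -5/117)
c = (0, 8/7, 3)
Ac = (0, 0, -39/10)
Σ b_i: 71/144·1 + 343/624·1 + (-5/117)·1 = 1 ✓
b·c: 343/624·8/7 + (-5/117)·3 = 1/2 ✓
b·c²: 343/624·64/49 + (-5/117)·9 = 1/3 ✓
b·Ac: (-5/117)·(-39/10) = 1/6 ✓; 3 stages ⇒ order 3.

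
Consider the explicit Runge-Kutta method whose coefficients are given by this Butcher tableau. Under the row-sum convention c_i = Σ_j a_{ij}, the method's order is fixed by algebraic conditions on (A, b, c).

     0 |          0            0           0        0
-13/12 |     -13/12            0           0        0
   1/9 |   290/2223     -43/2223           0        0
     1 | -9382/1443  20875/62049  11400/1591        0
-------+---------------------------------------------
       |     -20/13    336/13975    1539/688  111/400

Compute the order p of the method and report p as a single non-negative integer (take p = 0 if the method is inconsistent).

4

b = (-20/13, 336/13975, 1539/688, 111/400)
c = (0, -13/12, 1/9, 1)
Ac = (0, 0, 43/2052, 575/1332)
Σ b_i: (-20/13)·1 + 336/13975·1 + 1539/688·1 + 111/400·1 = 1 ✓
b·c: 336/13975·(-13/12) + 1539/688·1/9 + 111/400·1 = 1/2 ✓
b·c²: 336/13975·169/144 + 1539/688·1/81 + 111/400·1 = 1/3 ✓
b·Ac: 1539/688·43/2052 + 111/400·575/1332 = 1/6 ✓
b·c³: 336/13975·(-2197/1728) + 1539/688·1/729 + 111/400·1 = 1/4 ✓
b·(c∘Ac): 1539/688·43/18468 + 111/400·575/1332 = 1/8 ✓
b·Ac²: 1539/688·(-559/24624) + 111/400·2575/5328 = 1/12 ✓
b·A²c: 111/400·50/333 = 1/24 ✓; 4 stages ⇒ order 4.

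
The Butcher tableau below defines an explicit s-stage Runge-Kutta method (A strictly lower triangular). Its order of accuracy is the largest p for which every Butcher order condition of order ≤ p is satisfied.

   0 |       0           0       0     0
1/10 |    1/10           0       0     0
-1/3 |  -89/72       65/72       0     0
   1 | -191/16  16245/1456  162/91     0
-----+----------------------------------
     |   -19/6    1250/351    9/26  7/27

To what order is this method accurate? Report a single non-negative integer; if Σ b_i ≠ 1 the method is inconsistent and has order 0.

b = (-19/6, 1250/351, 9/26, 7/27)
c = (0, 1/10, -1/3, 1)
Ac = (0, 0, 13/144, 117/224)
Σ b_i: (-19/6)·1 + 1250/351·1 + 9/26·1 + 7/27·1 = 1 ✓
b·c: 1250/351·1/10 + 9/26·(-1/3) + 7/27·1 = 1/2 ✓
b·c²: 1250/351·1/100 + 9/26·1/9 + 7/27·1 = 1/3 ✓
b·Ac: 9/26·13/144 + 7/27·117/224 = 1/6 ✓
b·c³: 1250/351·1/1000 + 9/26·(-1/27) + 7/27·1 = 1/4 ✓
b·(c∘Ac): 9/26·(-13/432) + 7/27·117/224 = 1/8 ✓
b·Ac²: 9/26·13/1440 + 7/27·99/320 = 1/12 ✓
b·A²c: 7/27·9/56 = 1/24 ✓; 4 stages ⇒ order 4.

4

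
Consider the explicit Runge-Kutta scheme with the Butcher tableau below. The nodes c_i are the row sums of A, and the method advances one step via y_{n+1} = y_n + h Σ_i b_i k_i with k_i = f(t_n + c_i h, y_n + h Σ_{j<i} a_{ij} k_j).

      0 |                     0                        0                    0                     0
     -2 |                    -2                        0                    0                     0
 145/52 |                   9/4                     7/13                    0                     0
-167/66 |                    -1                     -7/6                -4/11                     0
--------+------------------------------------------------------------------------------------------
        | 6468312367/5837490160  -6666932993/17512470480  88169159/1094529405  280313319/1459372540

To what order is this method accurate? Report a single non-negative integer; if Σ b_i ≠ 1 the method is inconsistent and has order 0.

b = (6468312367/5837490160, -6666932993/17512470480, 88169159/1094529405, 280313319/1459372540)
c = (0, -2, 145/52, -167/66)
Ac = (0, 0, -14/13, 566/429)
Σ b_i: 6468312367/5837490160·1 + (-6666932993/17512470480)·1 + 88169159/1094529405·1 + 280313319/1459372540·1 = 1 ✓
b·c: (-6666932993/17512470480)·(-2) + 88169159/1094529405·145/52 + 280313319/1459372540·(-167/66) = 1/2 ✓
b·c²: (-6666932993/17512470480)·4 + 88169159/1094529405·21025/2704 + 280313319/1459372540·27889/4356 = 1/3 ✓
b·Ac: 88169159/1094529405·(-14/13) + 280313319/1459372540·566/429 = 1/6 ✓
b·c³: (-6666932993/17512470480)·(-8) + 88169159/1094529405·3048625/140608 + 280313319/1459372540·(-4657463/287496) = 10099961055037/6010279868736 ≠ 1/4 ⇒ order 3.
b·(c∘Ac): 88169159/1094529405·(-1015/338) + 280313319/1459372540·(-47261/14157) = -1288807997/1459372540 ≠ 1/8
b·Ac²: 88169159/1094529405·28/13 + 280313319/1459372540·(-167179/22308) = -57642001895/45532423248 ≠ 1/12
b·A²c: 280313319/1459372540·56/143 = 27443262/364843135 ≠ 1/24

3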